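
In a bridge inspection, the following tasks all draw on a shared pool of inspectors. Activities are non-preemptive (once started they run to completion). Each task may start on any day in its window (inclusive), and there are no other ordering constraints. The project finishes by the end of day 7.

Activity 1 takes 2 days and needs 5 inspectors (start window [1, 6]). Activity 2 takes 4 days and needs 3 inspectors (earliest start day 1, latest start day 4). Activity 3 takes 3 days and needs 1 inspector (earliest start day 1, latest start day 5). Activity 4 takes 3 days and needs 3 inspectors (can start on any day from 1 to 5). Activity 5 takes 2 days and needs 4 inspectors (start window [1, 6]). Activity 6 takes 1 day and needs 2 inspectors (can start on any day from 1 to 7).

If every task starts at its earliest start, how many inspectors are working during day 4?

3

At early start, day 4 has: Activity 2.
Demand: 3 = 3.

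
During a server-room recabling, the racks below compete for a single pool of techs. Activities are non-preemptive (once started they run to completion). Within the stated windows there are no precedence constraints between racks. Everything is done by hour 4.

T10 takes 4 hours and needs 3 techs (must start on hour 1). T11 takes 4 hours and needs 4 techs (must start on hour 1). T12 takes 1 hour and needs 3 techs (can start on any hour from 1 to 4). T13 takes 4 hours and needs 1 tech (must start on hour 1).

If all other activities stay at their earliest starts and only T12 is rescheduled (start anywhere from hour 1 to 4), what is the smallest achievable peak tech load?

11

T12@1: h1:11  h2:8  h3:8  h4:8 → peak 11
T12@2: h1:8  h2:11  h3:8  h4:8 → peak 11
T12@3: h1:8  h2:8  h3:11  h4:8 → peak 11
T12@4: h1:8  h2:8  h3:8  h4:11 → peak 11
Best is T12@1, peak 11.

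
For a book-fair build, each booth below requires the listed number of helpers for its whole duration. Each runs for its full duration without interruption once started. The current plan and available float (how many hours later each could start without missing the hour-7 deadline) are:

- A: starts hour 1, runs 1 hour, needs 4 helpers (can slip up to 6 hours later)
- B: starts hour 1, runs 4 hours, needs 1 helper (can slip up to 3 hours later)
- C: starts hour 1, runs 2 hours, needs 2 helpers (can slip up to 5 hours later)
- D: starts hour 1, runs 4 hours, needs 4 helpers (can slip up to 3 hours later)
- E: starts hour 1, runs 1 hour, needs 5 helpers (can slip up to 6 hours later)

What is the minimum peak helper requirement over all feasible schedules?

6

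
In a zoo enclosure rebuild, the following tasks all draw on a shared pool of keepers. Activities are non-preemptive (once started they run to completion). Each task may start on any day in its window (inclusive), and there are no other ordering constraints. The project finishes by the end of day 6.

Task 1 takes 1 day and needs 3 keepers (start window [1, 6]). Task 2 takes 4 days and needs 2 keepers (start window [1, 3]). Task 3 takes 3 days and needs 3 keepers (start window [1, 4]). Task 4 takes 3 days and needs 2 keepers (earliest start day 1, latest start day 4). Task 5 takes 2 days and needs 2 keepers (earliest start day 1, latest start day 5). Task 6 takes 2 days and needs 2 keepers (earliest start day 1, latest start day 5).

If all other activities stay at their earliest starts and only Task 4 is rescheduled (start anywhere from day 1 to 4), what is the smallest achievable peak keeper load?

12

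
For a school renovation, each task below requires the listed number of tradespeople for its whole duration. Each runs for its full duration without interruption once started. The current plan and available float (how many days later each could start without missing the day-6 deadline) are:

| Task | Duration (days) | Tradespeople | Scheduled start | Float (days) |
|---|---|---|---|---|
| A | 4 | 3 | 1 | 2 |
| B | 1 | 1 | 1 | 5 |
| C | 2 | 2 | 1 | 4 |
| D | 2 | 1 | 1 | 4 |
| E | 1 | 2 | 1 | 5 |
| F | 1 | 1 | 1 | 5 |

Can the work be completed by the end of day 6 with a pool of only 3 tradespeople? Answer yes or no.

no

Total tradesperson-days = 22; over 6 days the average is 22/6 > 3, so some day must exceed 3.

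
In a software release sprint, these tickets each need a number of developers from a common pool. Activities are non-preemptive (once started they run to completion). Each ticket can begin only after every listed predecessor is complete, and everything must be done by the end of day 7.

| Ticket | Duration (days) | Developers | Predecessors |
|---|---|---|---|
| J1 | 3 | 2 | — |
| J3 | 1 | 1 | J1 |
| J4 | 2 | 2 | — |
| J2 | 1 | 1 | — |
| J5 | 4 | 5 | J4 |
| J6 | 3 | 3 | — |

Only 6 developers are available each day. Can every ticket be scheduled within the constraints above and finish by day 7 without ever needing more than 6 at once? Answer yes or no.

no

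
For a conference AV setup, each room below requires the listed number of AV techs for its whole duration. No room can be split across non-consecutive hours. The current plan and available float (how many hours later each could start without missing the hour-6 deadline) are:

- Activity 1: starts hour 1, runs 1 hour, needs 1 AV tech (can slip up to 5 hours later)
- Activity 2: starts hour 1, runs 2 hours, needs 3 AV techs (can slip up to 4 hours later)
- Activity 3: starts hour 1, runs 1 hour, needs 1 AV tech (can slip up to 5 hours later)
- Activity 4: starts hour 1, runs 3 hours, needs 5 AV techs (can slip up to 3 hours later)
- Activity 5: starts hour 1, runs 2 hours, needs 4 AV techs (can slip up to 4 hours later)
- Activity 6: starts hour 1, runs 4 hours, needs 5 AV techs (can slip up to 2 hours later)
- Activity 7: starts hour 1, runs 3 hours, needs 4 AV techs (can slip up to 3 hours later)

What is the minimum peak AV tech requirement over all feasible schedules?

Early-start (Activity 1@1, Activity 2@1, Activity 3@1, Activity 4@1, Activity 5@1, Activity 6@1, Activity 7@1) gives peak 23: h1:23  h2:21  h3:14  h4:5  h5:0  h6:0.
Shift Activity 2→5, Activity 3→2, Activity 5→5, Activity 7→4.
Schedule Activity 1@1, Activity 2@5, Activity 3@2, Activity 4@1, Activity 5@5, Activity 6@1, Activity 7@4: h1:11  h2:11  h3:10  h4:9  h5:11  h6:11 — peak 11.
Total AV tech-hours = 63 over 6 hours ⇒ peak ≥ ⌈63/6⌉ = 11, so 11 is optimal.

11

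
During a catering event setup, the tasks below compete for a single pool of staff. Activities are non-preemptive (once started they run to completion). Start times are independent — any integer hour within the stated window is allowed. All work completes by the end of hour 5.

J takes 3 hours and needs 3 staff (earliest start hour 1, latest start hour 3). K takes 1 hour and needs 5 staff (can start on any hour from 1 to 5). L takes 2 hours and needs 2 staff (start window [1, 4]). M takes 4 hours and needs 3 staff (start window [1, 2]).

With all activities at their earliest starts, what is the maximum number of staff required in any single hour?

13

Early-start schedule: J@1, K@1, L@1, M@1.
Load per hour: hour 1: 13, hour 2: 8, hour 3: 6, hour 4: 3, hour 5: 0.
Peak is 13.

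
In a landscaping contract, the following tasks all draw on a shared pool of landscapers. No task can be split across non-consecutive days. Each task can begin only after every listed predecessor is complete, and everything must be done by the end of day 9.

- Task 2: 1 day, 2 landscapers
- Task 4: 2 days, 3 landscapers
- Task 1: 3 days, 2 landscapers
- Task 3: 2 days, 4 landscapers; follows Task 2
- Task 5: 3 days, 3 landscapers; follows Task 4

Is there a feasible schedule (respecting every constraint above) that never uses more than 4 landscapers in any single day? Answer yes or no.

The minimum achievable peak is 5; 4 < 5, so no feasible schedule stays within the cap.

no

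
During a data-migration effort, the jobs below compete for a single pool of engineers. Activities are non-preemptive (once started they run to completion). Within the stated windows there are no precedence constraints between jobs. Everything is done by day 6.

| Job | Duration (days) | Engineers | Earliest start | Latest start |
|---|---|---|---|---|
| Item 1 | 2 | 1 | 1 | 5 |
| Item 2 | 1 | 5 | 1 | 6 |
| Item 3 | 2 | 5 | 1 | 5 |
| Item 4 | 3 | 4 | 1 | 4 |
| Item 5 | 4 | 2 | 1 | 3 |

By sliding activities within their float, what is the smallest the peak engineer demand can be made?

Early-start (Item 1@1, Item 2@1, Item 3@1, Item 4@1, Item 5@1) gives peak 17: d1:17  d2:12  d3:6  d4:2  d5:0  d6:0.
Shift Item 3→2, Item 4→4, Item 5→3.
Schedule Item 1@1, Item 2@1, Item 3@2, Item 4@4, Item 5@3: d1:6  d2:6  d3:7  d4:6  d5:6  d6:6 — peak 7.
Total engineer-days = 37 over 6 days ⇒ peak ≥ ⌈37/6⌉ = 7, so 7 is optimal.

7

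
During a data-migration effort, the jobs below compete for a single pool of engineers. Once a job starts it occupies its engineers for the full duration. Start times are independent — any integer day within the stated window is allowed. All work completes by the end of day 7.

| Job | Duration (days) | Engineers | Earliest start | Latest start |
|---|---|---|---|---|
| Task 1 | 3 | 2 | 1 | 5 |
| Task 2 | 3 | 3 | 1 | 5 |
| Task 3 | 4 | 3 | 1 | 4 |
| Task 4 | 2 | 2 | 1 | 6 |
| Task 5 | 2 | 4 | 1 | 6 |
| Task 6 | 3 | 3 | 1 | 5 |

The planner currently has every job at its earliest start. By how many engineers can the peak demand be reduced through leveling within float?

9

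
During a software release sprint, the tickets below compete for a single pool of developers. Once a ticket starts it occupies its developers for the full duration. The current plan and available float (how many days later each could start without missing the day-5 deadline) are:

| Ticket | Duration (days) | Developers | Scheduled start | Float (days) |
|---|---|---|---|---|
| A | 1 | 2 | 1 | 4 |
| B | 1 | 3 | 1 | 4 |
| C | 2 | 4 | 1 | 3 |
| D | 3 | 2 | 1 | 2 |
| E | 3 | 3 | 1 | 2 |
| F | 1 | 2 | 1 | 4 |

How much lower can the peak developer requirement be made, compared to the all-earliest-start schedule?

9

Early-start peak: d1:16  d2:9  d3:5  d4:0  d5:0 ⇒ 16.
Leveled (A@1, B@1, C@4, D@1, E@2, F@2): d1:7  d2:7  d3:5  d4:7  d5:4 ⇒ 7.
Reduction 16 − 7 = 9.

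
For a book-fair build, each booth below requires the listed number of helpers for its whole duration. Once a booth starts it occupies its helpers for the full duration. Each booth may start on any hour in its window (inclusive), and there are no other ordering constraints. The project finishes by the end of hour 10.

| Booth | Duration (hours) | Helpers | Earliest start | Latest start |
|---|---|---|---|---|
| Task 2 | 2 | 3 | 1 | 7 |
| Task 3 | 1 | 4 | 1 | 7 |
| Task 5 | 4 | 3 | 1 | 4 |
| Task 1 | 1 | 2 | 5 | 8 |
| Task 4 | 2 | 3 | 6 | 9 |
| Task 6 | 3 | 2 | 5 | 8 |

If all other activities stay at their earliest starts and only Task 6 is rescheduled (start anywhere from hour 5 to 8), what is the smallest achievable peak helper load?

10

Task 6@5: h1:10  h2:6  h3:3  h4:3  h5:4  h6:5  h7:5  h8:0  h9:0  h10:0 → peak 10
Task 6@6: h1:10  h2:6  h3:3  h4:3  h5:2  h6:5  h7:5  h8:2  h9:0  h10:0 → peak 10
Task 6@7: h1:10  h2:6  h3:3  h4:3  h5:2  h6:3  h7:5  h8:2  h9:2  h10:0 → peak 10
Task 6@8: h1:10  h2:6  h3:3  h4:3  h5:2  h6:3  h7:3  h8:2  h9:2  h10:2 → peak 10
Best is Task 6@5, peak 10.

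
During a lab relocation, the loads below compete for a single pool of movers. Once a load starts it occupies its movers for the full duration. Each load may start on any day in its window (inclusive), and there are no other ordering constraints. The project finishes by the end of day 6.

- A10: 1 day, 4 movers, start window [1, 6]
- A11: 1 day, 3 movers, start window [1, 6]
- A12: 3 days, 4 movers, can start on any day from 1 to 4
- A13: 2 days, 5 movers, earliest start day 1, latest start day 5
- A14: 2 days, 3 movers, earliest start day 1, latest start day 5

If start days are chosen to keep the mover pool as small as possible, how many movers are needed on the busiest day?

Early-start (A10@1, A11@1, A12@1, A13@1, A14@1) gives peak 19: d1:19  d2:12  d3:4  d4:0  d5:0  d6:0.
Shift A12→2, A13→5, A14→2.
Schedule A10@1, A11@1, A12@2, A13@5, A14@2: d1:7  d2:7  d3:7  d4:4  d5:5  d6:5 — peak 7.

7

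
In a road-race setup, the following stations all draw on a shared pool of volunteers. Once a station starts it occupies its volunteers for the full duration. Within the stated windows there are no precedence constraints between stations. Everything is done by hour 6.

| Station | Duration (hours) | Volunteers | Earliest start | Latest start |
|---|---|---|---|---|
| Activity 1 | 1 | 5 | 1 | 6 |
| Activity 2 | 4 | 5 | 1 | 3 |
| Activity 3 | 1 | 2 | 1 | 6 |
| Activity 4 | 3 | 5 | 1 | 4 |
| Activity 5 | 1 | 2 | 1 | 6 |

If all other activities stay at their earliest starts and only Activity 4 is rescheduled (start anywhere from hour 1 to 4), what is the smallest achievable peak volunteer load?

Activity 4@1: h1:19  h2:10  h3:10  h4:5  h5:0  h6:0 → peak 19
Activity 4@2: h1:14  h2:10  h3:10  h4:10  h5:0  h6:0 → peak 14
Activity 4@3: h1:14  h2:5  h3:10  h4:10  h5:5  h6:0 → peak 14
Activity 4@4: h1:14  h2:5  h3:5  h4:10  h5:5  h6:5 → peak 14
Best is Activity 4@2, peak 14.

14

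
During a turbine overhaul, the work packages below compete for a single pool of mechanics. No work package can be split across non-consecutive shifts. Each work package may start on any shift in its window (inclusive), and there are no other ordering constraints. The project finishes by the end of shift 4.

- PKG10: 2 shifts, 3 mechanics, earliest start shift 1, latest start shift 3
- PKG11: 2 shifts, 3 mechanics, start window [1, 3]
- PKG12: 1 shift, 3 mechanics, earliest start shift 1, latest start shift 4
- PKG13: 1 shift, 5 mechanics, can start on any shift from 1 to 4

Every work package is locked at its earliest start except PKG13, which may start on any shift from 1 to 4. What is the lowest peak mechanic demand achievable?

9

PKG13@1: s1:14  s2:6  s3:0  s4:0 → peak 14
PKG13@2: s1:9  s2:11  s3:0  s4:0 → peak 11
PKG13@3: s1:9  s2:6  s3:5  s4:0 → peak 9
PKG13@4: s1:9  s2:6  s3:0  s4:5 → peak 9
Best is PKG13@3, peak 9.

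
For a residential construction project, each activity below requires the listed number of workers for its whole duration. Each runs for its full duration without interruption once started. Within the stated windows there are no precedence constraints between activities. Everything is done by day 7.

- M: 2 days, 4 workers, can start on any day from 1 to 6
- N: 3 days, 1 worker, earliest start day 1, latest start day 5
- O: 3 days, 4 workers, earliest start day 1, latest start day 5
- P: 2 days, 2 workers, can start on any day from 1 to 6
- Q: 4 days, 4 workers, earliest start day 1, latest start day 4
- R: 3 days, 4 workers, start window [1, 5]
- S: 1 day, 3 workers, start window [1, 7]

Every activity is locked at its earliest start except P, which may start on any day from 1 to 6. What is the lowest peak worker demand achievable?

P@1: d1:22  d2:19  d3:13  d4:4  d5:0  d6:0  d7:0 → peak 22
P@2: d1:20  d2:19  d3:15  d4:4  d5:0  d6:0  d7:0 → peak 20
P@3: d1:20  d2:17  d3:15  d4:6  d5:0  d6:0  d7:0 → peak 20
P@4: d1:20  d2:17  d3:13  d4:6  d5:2  d6:0  d7:0 → peak 20
P@5: d1:20  d2:17  d3:13  d4:4  d5:2  d6:2  d7:0 → peak 20
P@6: d1:20  d2:17  d3:13  d4:4  d5:0  d6:2  d7:2 → peak 20
Best is P@2, peak 20.

20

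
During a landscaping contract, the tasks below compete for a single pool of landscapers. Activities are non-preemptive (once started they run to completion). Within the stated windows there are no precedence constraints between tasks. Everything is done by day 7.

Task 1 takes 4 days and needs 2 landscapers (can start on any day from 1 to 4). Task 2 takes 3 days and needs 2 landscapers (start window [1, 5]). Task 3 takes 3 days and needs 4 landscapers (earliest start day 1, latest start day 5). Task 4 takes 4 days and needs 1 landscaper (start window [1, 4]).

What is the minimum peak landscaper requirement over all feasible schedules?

5

Early-start (Task 1@1, Task 2@1, Task 3@1, Task 4@1) gives peak 9: d1:9  d2:9  d3:9  d4:3  d5:0  d6:0  d7:0.
Shift Task 3→5.
Schedule Task 1@1, Task 2@1, Task 3@5, Task 4@1: d1:5  d2:5  d3:5  d4:3  d5:4  d6:4  d7:4 — peak 5.
Total landscaper-days = 30 over 7 days ⇒ peak ≥ ⌈30/7⌉ = 5, so 5 is optimal.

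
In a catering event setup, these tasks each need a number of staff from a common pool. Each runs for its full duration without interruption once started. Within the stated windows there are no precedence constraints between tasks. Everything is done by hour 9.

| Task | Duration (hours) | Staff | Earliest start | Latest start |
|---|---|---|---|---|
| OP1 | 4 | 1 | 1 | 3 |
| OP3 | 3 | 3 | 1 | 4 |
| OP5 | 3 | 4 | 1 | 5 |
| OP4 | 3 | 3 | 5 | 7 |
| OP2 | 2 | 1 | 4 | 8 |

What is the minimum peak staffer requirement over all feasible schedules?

Early-start (OP1@1, OP3@1, OP5@1, OP4@5, OP2@4) gives peak 8: h1:8  h2:8  h3:8  h4:2  h5:4  h6:3  h7:3  h8:0  h9:0.
Shift OP5→4, OP4→7, OP2→5.
Schedule OP1@1, OP3@1, OP5@4, OP4@7, OP2@5: h1:4  h2:4  h3:4  h4:5  h5:5  h6:5  h7:3  h8:3  h9:3 — peak 5.

5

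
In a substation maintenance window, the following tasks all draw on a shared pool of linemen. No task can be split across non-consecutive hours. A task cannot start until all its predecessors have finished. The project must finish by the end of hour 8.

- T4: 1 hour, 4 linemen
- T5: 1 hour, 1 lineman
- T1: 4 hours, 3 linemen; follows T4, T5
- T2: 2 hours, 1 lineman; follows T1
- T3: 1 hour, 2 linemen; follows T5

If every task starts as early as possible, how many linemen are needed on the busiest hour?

5

Early-start schedule: T4@1, T5@1, T1@2, T2@6, T3@2.
Load per hour: hour 1: 5, hour 2: 5, hour 3: 3, hour 4: 3, hour 5: 3, hour 6: 1, hour 7: 1, hour 8: 0.
Peak is 5.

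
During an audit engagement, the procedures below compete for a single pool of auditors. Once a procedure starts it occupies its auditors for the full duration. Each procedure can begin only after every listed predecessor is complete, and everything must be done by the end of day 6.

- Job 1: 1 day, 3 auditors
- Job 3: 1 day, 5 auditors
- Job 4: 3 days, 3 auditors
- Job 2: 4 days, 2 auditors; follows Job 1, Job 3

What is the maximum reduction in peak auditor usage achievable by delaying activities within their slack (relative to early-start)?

6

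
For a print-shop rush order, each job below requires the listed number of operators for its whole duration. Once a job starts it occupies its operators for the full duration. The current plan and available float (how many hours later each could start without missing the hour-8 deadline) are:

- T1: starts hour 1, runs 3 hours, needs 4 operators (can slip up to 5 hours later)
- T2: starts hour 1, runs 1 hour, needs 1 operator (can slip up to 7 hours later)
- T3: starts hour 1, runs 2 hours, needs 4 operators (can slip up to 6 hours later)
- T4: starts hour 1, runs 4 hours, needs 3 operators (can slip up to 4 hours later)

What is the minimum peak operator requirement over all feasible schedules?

7

Early-start (T1@1, T2@1, T3@1, T4@1) gives peak 12: h1:12  h2:11  h3:7  h4:3  h5:0  h6:0  h7:0  h8:0.
Shift T3→4, T4→2.
Schedule T1@1, T2@1, T3@4, T4@2: h1:5  h2:7  h3:7  h4:7  h5:7  h6:0  h7:0  h8:0 — peak 7.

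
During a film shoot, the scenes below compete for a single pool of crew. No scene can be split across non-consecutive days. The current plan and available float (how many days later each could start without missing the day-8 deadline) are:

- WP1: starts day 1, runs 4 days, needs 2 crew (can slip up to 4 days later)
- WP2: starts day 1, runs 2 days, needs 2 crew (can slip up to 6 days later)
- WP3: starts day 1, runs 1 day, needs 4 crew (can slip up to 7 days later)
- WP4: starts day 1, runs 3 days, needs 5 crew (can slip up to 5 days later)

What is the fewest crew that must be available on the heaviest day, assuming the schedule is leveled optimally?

Early-start (WP1@1, WP2@1, WP3@1, WP4@1) gives peak 13: d1:13  d2:9  d3:7  d4:2  d5:0  d6:0  d7:0  d8:0.
Shift WP3→5, WP4→6.
Schedule WP1@1, WP2@1, WP3@5, WP4@6: d1:4  d2:4  d3:2  d4:2  d5:4  d6:5  d7:5  d8:5 — peak 5.

5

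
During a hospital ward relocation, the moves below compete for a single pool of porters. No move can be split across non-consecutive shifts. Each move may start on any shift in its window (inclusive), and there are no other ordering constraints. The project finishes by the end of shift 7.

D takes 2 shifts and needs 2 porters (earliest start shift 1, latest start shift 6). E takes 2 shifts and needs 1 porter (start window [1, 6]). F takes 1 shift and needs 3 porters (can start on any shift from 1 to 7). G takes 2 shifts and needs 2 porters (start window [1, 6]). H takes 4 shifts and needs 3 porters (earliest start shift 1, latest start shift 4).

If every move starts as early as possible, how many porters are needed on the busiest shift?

Early-start schedule: D@1, E@1, F@1, G@1, H@1.
Load per shift: shift 1: 11, shift 2: 8, shift 3: 3, shift 4: 3, shift 5: 0, shift 6: 0, shift 7: 0.
Peak is 11.

11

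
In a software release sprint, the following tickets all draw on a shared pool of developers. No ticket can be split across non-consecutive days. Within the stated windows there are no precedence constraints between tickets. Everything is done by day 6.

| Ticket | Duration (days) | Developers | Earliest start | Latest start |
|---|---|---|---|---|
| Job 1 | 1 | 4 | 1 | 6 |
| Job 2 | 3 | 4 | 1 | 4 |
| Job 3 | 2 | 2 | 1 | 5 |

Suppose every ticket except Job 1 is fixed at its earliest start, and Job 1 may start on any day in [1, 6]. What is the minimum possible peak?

Job 1@1: d1:10  d2:6  d3:4  d4:0  d5:0  d6:0 → peak 10
Job 1@2: d1:6  d2:10  d3:4  d4:0  d5:0  d6:0 → peak 10
Job 1@3: d1:6  d2:6  d3:8  d4:0  d5:0  d6:0 → peak 8
Job 1@4: d1:6  d2:6  d3:4  d4:4  d5:0  d6:0 → peak 6
Job 1@5: d1:6  d2:6  d3:4  d4:0  d5:4  d6:0 → peak 6
Job 1@6: d1:6  d2:6  d3:4  d4:0  d5:0  d6:4 → peak 6
Best is Job 1@4, peak 6.

6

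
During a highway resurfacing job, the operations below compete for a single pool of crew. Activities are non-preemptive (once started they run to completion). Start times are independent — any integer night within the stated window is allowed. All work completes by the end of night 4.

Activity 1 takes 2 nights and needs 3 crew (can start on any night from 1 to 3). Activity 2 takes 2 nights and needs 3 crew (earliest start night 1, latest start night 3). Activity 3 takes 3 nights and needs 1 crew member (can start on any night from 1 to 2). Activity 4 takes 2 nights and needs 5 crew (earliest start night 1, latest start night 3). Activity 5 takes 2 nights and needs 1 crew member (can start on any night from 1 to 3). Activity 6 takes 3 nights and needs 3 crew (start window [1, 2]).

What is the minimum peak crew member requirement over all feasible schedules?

Early-start (Activity 1@1, Activity 2@1, Activity 3@1, Activity 4@1, Activity 5@1, Activity 6@1) gives peak 16: n1:16  n2:16  n3:4  n4:0.
Shift Activity 4→3, Activity 5→3.
Schedule Activity 1@1, Activity 2@1, Activity 3@1, Activity 4@3, Activity 5@3, Activity 6@1: n1:10  n2:10  n3:10  n4:6 — peak 10.

10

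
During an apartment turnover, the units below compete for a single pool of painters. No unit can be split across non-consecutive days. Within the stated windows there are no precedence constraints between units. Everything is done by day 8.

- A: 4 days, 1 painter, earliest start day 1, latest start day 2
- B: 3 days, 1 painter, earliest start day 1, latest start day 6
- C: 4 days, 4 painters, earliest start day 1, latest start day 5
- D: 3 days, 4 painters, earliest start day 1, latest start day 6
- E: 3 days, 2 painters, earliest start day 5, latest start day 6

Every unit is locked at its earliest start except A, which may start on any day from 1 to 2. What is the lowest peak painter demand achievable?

A@1: d1:10  d2:10  d3:10  d4:5  d5:2  d6:2  d7:2  d8:0 → peak 10
A@2: d1:9  d2:10  d3:10  d4:5  d5:3  d6:2  d7:2  d8:0 → peak 10
Best is A@1, peak 10.

10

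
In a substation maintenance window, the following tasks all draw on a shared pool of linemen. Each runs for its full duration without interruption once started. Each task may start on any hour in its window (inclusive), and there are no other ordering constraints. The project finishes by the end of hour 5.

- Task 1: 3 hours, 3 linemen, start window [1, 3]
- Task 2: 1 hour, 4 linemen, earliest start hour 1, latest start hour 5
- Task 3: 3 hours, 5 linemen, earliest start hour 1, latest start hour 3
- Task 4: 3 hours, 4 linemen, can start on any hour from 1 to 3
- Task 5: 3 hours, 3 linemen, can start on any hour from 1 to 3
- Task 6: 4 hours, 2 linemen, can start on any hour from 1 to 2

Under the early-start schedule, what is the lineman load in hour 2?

At early start, hour 2 has: Task 1, Task 3, Task 4, Task 5, Task 6.
Demand: 3 + 5 + 4 + 3 + 2 = 17.

17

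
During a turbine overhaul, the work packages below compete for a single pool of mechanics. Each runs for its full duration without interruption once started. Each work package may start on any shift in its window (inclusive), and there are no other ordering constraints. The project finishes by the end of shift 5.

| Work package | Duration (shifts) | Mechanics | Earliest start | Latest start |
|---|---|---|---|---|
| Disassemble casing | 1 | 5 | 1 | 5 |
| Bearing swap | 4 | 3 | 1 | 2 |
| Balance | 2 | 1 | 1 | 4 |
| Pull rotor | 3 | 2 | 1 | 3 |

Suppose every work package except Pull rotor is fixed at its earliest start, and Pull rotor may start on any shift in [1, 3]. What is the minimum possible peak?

9

Pull rotor@1: s1:11  s2:6  s3:5  s4:3  s5:0 → peak 11
Pull rotor@2: s1:9  s2:6  s3:5  s4:5  s5:0 → peak 9
Pull rotor@3: s1:9  s2:4  s3:5  s4:5  s5:2 → peak 9
Best is Pull rotor@2, peak 9.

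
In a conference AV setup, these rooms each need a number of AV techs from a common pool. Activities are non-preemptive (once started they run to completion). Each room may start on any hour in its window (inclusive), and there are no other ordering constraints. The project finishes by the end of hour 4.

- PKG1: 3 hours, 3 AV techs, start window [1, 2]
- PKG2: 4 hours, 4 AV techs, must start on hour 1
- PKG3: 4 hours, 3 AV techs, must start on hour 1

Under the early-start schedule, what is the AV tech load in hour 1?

At early start, hour 1 has: PKG1, PKG2, PKG3.
Demand: 3 + 4 + 3 = 10.

10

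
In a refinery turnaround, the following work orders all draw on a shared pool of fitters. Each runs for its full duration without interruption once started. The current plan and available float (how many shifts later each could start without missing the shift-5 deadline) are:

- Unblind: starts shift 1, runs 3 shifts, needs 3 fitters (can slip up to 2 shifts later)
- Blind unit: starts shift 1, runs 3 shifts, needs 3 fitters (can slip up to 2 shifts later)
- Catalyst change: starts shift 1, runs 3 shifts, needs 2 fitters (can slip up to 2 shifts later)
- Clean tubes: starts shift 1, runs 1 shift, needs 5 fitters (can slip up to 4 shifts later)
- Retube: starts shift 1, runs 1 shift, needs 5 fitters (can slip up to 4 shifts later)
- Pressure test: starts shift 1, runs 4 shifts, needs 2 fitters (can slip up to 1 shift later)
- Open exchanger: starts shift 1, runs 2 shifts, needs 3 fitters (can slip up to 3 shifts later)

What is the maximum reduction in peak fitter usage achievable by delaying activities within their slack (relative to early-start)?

Early-start peak: s1:23  s2:13  s3:10  s4:2  s5:0 ⇒ 23.
Leveled (Unblind@1, Blind unit@1, Catalyst change@1, Clean tubes@4, Retube@5, Pressure test@1, Open exchanger@4): s1:10  s2:10  s3:10  s4:10  s5:8 ⇒ 10.
Reduction 23 − 10 = 13.

13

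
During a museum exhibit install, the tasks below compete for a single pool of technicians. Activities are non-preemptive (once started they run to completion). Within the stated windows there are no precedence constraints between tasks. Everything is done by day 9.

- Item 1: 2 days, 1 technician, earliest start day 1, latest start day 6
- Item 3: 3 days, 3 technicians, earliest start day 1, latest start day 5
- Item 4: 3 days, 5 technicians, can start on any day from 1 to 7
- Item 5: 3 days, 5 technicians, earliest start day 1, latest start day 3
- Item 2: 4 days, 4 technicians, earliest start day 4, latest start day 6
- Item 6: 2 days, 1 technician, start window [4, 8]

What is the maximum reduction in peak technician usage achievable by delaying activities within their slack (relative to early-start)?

5

Early-start peak: d1:14  d2:14  d3:13  d4:5  d5:5  d6:4  d7:4  d8:0  d9:0 ⇒ 14.
Leveled (Item 1@1, Item 3@1, Item 4@4, Item 5@1, Item 2@4, Item 6@7): d1:9  d2:9  d3:8  d4:9  d5:9  d6:9  d7:5  d8:1  d9:0 ⇒ 9.
Reduction 14 − 9 = 5.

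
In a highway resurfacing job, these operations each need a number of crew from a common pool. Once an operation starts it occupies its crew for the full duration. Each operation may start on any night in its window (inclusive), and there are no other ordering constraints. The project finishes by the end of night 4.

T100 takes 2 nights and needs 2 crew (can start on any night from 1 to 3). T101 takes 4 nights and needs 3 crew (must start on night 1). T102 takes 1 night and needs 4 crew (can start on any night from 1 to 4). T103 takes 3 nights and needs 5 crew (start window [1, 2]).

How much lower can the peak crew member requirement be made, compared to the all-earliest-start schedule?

4

Early-start peak: n1:14  n2:10  n3:8  n4:3 ⇒ 14.
Leveled (T100@1, T101@1, T102@1, T103@2): n1:9  n2:10  n3:8  n4:8 ⇒ 10.
Reduction 14 − 10 = 4.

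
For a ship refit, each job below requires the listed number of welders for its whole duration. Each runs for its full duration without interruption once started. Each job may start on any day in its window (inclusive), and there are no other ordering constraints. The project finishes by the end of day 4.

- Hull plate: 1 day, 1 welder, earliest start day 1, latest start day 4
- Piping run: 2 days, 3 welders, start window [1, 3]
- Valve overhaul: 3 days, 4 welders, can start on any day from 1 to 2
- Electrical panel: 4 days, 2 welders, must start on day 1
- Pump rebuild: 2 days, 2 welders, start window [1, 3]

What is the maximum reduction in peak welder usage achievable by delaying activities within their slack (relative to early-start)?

Early-start peak: d1:12  d2:11  d3:6  d4:2 ⇒ 12.
Leveled (Hull plate@1, Piping run@1, Valve overhaul@2, Electrical panel@1, Pump rebuild@3): d1:6  d2:9  d3:8  d4:8 ⇒ 9.
Reduction 12 − 9 = 3.

3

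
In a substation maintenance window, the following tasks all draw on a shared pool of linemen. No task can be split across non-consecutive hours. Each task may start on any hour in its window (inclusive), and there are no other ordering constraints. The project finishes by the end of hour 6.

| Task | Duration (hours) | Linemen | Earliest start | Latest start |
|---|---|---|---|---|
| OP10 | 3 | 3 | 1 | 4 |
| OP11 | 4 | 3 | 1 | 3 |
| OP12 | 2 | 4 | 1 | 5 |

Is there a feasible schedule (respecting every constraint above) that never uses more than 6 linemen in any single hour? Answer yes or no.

yes

Schedule OP10@1, OP11@1, OP12@5: h1:6  h2:6  h3:6  h4:3  h5:4  h6:4 — peak 6 ≤ 6.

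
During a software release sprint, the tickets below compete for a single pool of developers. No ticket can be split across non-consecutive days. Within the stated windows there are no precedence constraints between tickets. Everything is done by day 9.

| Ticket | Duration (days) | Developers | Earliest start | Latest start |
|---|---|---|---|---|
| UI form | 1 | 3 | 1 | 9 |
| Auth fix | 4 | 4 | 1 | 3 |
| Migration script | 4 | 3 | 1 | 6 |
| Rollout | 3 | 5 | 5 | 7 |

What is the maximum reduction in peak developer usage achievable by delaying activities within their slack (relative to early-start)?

Early-start peak: d1:10  d2:7  d3:7  d4:7  d5:5  d6:5  d7:5  d8:0  d9:0 ⇒ 10.
Leveled (UI form@1, Auth fix@1, Migration script@2, Rollout@6): d1:7  d2:7  d3:7  d4:7  d5:3  d6:5  d7:5  d8:5  d9:0 ⇒ 7.
Reduction 10 − 7 = 3.

3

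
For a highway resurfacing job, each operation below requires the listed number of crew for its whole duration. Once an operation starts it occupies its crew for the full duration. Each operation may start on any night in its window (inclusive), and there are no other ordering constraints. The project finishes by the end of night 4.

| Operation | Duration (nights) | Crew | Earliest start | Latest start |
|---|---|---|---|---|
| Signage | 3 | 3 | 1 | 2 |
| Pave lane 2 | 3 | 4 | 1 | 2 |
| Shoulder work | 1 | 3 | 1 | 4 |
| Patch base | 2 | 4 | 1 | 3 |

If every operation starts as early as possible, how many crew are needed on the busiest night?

Early-start schedule: Signage@1, Pave lane 2@1, Shoulder work@1, Patch base@1.
Load per night: night 1: 14, night 2: 11, night 3: 7, night 4: 0.
Peak is 14.

14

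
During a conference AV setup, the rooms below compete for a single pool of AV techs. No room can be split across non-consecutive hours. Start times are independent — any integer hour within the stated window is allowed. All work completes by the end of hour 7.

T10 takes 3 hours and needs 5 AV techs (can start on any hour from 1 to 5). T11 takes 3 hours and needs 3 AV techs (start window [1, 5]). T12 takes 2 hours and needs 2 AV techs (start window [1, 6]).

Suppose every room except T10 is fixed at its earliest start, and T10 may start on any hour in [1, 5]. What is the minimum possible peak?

T10@1: h1:10  h2:10  h3:8  h4:0  h5:0  h6:0  h7:0 → peak 10
T10@2: h1:5  h2:10  h3:8  h4:5  h5:0  h6:0  h7:0 → peak 10
T10@3: h1:5  h2:5  h3:8  h4:5  h5:5  h6:0  h7:0 → peak 8
T10@4: h1:5  h2:5  h3:3  h4:5  h5:5  h6:5  h7:0 → peak 5
T10@5: h1:5  h2:5  h3:3  h4:0  h5:5  h6:5  h7:5 → peak 5
Best is T10@4, peak 5.

5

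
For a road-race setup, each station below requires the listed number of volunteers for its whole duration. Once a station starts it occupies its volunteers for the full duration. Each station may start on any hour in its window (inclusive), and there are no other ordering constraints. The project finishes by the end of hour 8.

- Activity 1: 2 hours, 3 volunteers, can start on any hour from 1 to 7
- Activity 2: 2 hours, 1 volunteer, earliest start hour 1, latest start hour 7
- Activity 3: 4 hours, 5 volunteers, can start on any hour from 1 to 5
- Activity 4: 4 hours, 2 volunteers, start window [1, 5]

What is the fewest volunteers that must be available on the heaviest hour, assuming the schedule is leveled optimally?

Early-start (Activity 1@1, Activity 2@1, Activity 3@1, Activity 4@1) gives peak 11: h1:11  h2:11  h3:7  h4:7  h5:0  h6:0  h7:0  h8:0.
Shift Activity 2→3, Activity 3→5.
Schedule Activity 1@1, Activity 2@3, Activity 3@5, Activity 4@1: h1:5  h2:5  h3:3  h4:3  h5:5  h6:5  h7:5  h8:5 — peak 5.
Total volunteer-hours = 36 over 8 hours ⇒ peak ≥ ⌈36/8⌉ = 5, so 5 is optimal.

5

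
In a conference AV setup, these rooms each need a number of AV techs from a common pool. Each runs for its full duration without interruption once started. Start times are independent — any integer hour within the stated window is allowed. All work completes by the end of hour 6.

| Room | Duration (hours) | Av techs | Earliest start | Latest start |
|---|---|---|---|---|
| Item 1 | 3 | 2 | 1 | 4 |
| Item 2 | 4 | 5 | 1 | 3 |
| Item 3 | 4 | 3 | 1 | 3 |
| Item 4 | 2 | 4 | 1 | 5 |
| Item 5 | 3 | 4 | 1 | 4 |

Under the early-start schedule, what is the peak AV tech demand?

Early-start schedule: Item 1@1, Item 2@1, Item 3@1, Item 4@1, Item 5@1.
Load per hour: hour 1: 18, hour 2: 18, hour 3: 14, hour 4: 8, hour 5: 0, hour 6: 0.
Peak is 18.

18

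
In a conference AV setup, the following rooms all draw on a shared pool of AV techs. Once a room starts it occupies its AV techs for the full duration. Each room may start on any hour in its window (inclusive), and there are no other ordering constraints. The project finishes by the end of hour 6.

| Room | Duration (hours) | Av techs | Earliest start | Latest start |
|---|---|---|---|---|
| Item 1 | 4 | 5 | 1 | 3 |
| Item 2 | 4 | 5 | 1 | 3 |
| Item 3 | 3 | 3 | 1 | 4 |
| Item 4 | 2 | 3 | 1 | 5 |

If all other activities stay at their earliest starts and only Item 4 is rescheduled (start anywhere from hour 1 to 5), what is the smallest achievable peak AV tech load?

13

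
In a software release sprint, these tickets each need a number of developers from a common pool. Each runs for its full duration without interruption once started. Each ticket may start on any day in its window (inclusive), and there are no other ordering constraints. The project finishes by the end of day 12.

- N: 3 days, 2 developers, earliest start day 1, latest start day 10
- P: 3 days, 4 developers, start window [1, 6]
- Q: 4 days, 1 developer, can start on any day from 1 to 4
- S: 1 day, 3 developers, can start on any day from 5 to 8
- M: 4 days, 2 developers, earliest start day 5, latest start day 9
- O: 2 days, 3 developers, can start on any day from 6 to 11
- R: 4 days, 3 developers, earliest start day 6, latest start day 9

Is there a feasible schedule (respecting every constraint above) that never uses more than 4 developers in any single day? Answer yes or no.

Total developer-days = 51; over 12 days the average is 51/12 > 4, so some day must exceed 4.

no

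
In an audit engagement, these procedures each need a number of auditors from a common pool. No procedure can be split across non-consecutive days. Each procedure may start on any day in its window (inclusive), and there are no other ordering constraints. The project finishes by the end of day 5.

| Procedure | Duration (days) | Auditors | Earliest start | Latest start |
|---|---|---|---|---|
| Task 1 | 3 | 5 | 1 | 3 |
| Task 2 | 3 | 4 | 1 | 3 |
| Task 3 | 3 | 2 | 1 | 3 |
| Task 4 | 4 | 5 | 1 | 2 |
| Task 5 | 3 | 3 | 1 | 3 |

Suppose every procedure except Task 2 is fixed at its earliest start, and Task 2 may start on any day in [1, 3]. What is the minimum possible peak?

19

Task 2@1: d1:19  d2:19  d3:19  d4:5  d5:0 → peak 19
Task 2@2: d1:15  d2:19  d3:19  d4:9  d5:0 → peak 19
Task 2@3: d1:15  d2:15  d3:19  d4:9  d5:4 → peak 19
Best is Task 2@1, peak 19.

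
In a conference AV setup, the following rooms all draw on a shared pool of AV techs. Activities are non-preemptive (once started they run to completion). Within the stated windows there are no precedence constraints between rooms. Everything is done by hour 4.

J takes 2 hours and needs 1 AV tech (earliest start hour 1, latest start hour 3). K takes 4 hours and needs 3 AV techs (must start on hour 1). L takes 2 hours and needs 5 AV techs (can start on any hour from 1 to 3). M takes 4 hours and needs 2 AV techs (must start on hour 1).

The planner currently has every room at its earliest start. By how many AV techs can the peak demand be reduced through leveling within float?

1

Early-start peak: h1:11  h2:11  h3:5  h4:5 ⇒ 11.
Leveled (J@1, K@1, L@3, M@1): h1:6  h2:6  h3:10  h4:10 ⇒ 10.
Reduction 11 − 10 = 1.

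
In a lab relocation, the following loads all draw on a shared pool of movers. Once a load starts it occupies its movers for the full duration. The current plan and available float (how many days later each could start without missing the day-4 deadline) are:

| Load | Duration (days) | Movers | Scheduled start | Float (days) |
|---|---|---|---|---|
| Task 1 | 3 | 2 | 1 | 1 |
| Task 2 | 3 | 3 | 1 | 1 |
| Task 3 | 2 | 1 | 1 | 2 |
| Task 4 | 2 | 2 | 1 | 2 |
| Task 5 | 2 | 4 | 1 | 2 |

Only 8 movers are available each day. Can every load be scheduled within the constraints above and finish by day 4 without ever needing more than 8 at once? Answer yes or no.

no

The minimum achievable peak is 9; 8 < 9, so no feasible schedule stays within the cap.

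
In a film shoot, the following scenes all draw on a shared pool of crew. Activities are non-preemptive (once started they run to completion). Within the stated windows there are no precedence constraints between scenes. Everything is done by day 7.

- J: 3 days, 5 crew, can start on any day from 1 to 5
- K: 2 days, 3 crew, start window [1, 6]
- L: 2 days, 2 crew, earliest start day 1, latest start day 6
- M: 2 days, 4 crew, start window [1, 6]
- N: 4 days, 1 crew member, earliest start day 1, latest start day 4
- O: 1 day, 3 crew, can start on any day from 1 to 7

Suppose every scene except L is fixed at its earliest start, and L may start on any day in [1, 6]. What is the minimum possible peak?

L@1: d1:18  d2:15  d3:6  d4:1  d5:0  d6:0  d7:0 → peak 18
L@2: d1:16  d2:15  d3:8  d4:1  d5:0  d6:0  d7:0 → peak 16
L@3: d1:16  d2:13  d3:8  d4:3  d5:0  d6:0  d7:0 → peak 16
L@4: d1:16  d2:13  d3:6  d4:3  d5:2  d6:0  d7:0 → peak 16
L@5: d1:16  d2:13  d3:6  d4:1  d5:2  d6:2  d7:0 → peak 16
L@6: d1:16  d2:13  d3:6  d4:1  d5:0  d6:2  d7:2 → peak 16
Best is L@2, peak 16.

16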